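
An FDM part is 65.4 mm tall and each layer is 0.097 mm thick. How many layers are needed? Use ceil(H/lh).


Layers = ceil(65.4/0.097) = 675


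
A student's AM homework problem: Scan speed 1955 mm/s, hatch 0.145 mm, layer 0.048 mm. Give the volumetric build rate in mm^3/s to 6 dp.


Rate = 1955 * 0.145 * 0.048 = 13.6068 mm^3/s


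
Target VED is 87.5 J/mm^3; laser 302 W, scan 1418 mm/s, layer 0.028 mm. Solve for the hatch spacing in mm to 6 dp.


h = 302 / (87.5*1418*0.028) = 0.086929 mm


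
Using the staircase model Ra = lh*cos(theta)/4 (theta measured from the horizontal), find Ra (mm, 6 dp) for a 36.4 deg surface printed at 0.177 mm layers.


Ra = 0.177 * cos(36.4) / 4 = 0.035617 mm


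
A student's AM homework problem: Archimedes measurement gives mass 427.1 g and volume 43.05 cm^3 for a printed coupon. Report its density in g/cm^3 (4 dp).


rho = 427.1 / 43.05 = 9.921 g/cm^3


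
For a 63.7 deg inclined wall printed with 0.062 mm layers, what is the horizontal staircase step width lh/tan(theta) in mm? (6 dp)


step = 0.062 / tan(63.7) = 0.030642 mm


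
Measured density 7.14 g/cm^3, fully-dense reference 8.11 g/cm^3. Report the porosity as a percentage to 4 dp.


Porosity = (1-7.14/8.11)*100 = 11.9605 %


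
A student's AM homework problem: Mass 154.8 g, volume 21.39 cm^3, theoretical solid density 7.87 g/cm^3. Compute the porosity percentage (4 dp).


rho_part = 154.8 / 21.39 = 7.23702665 g/cm^3
Porosity = (1 - 7.23702665/7.87)*100 = 8.0429 %


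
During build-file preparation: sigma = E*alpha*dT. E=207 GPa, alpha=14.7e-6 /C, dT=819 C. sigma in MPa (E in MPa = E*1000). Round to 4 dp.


sigma = 207*1000 * 14.7e-6 * 819 = 2492.1351 MPa


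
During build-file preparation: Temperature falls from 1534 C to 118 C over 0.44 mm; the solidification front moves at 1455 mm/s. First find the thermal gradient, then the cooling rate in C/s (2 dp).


G = (1534-118)/0.44 = 3218.18181818 C/mm
CR = 3218.18181818 * 1455 = 4682454.55 C/s


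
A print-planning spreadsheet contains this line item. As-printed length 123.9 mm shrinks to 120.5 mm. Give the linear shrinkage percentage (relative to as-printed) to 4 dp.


Shrinkage = ((123.9-120.5)/123.9)*100 = 2.7441 %


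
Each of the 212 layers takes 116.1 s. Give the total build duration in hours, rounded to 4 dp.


t = 212 * 116.1 / 3600 = 6.837 hrs


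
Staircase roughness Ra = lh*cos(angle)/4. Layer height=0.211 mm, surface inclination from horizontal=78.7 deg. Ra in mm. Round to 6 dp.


Ra = 0.211 * cos(78.7) / 4 = 0.010336 mm


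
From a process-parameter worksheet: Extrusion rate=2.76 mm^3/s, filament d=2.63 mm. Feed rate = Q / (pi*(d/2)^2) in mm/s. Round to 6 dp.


A = pi*(2.63/2)^2 = 5.432521
v = 2.76 / 5.432521 = 0.508051 mm/s


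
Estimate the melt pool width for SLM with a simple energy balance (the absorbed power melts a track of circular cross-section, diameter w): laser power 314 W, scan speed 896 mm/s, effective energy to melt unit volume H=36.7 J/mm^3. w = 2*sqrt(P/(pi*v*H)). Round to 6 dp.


w = 2*sqrt(314/(pi*896*36.7)) = 0.110264 mm


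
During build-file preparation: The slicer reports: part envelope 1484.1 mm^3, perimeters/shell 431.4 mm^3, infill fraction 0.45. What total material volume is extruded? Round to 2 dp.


V_infill = (1484.1 - 431.4) * 0.45 = 473.72
V_total = 431.4 + 473.72 = 905.12 mm^3


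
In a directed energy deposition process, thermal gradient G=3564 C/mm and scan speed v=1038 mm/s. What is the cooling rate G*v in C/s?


CR = 3564 * 1038 = 3699432 C/s


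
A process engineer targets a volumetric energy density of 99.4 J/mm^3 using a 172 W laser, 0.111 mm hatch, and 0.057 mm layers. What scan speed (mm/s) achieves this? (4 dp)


v = 172 / (99.4*0.111*0.057) = 273.4917 mm/s


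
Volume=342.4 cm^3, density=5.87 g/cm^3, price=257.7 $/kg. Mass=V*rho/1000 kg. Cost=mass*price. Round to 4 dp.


Mass = 342.4*5.87/1000 = 2.009888 kg
Cost = 2.009888 * 257.7 = 517.9481 $


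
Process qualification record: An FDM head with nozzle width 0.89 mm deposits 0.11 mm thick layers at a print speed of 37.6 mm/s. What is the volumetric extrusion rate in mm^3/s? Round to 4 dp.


Rate = 0.89 * 0.11 * 37.6 = 3.681 mm^3/s


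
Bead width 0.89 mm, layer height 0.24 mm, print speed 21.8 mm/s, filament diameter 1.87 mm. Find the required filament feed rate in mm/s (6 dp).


Q = 0.89 * 0.24 * 21.8 = 4.65648 mm^3/s
A_fil = pi*(1.87/2)^2 = 2.74645884 mm^2
v_feed = 4.65648 / 2.74645884 = 1.695449 mm/s


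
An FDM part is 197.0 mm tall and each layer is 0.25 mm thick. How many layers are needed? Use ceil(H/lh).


Layers = ceil(197.0/0.25) = 788


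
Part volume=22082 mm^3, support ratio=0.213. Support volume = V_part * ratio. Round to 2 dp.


V_support = 22082 * 0.213 = 4703.47 mm^3


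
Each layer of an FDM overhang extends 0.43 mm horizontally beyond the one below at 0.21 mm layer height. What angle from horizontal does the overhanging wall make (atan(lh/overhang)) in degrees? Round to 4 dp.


angle = atan(0.21/0.43) = 26.0296 degrees


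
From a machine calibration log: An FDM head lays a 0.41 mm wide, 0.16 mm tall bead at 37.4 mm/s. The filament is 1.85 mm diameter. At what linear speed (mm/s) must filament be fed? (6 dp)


Q = 0.41 * 0.16 * 37.4 = 2.45344 mm^3/s
A_fil = pi*(1.85/2)^2 = 2.68802521 mm^2
v_feed = 2.45344 / 2.68802521 = 0.91273 mm/s


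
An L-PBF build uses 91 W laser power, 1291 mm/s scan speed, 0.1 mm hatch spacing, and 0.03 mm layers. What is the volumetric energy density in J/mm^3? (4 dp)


E = 91 / (1291*0.1*0.03) = 23.496 J/mm^3


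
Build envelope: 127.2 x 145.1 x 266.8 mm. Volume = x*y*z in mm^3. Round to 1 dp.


V = 127.2 * 145.1 * 266.8 = 4924252.9 mm^3


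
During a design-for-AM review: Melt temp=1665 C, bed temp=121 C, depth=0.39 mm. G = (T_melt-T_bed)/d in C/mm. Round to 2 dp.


G = (1665-121)/0.39 = 3958.97 C/mm


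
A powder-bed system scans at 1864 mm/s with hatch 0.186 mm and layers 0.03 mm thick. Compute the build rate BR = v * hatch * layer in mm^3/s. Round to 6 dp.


Rate = 1864 * 0.186 * 0.03 = 10.40112 mm^3/s


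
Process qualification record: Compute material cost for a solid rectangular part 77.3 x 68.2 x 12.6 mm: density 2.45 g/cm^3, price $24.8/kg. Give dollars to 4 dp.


V = 77.3 * 68.2 * 12.6 = 66425.436 mm^3 = 66.425436 cm^3
Mass = 66.425436 * 2.45 / 1000 = 0.16274232 kg
Cost = 0.16274232 * 24.8 = 4.036 $


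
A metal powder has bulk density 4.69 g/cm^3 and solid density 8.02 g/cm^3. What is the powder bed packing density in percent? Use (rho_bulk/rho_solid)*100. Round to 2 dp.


Packing = (4.69/8.02)*100 = 58.48 %


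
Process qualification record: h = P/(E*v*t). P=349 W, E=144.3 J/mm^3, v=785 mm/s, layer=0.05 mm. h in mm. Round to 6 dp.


h = 349 / (144.3*785*0.05) = 0.06162 mm


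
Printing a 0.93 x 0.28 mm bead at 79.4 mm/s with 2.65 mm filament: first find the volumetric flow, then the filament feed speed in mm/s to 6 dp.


Q = 0.93 * 0.28 * 79.4 = 20.67576 mm^3/s
A_fil = pi*(2.65/2)^2 = 5.5154586 mm^2
v_feed = 20.67576 / 5.5154586 = 3.748693 mm/s


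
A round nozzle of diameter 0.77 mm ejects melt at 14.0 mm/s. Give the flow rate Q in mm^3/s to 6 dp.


A = pi*(0.77/2)^2 = 0.46566257 mm^2
Q = 0.46566257 * 14.0 = 6.519276 mm^3/s


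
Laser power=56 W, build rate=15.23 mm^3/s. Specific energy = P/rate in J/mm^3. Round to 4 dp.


SE = 56 / 15.23 = 3.677 J/mm^3


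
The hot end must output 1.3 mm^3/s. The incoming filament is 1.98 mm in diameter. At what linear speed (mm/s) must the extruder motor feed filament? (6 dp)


A = pi*(1.98/2)^2 = 3.079075
v = 1.3 / 3.079075 = 0.422205 mm/s


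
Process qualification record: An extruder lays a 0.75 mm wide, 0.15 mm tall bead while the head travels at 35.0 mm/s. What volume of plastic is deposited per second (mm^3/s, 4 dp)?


Rate = 0.75 * 0.15 * 35.0 = 3.9375 mm^3/s


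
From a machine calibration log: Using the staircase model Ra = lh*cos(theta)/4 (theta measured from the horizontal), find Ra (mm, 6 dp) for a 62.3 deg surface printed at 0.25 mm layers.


Ra = 0.25 * cos(62.3) / 4 = 0.029053 mm


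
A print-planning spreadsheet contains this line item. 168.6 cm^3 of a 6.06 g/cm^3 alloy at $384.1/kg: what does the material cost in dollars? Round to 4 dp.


Mass = 168.6*6.06/1000 = 1.021716 kg
Cost = 1.021716 * 384.1 = 392.4411 $


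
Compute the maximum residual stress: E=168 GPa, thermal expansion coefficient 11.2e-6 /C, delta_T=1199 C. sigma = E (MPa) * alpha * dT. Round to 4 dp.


sigma = 168*1000 * 11.2e-6 * 1199 = 2256.0384 MPa


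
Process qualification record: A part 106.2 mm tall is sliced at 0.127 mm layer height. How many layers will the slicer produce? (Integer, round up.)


Layers = ceil(106.2/0.127) = 837


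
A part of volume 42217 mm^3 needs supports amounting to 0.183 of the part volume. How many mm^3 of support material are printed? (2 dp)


V_support = 42217 * 0.183 = 7725.71 mm^3


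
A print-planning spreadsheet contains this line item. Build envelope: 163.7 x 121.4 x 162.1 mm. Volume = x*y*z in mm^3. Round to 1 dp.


V = 163.7 * 121.4 * 162.1 = 3221442.5 mm^3


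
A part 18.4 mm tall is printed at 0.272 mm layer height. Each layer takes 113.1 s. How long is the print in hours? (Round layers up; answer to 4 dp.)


Layers = ceil(18.4/0.272) = 68
t = 68 * 113.1 / 3600 = 2.1363 hrs


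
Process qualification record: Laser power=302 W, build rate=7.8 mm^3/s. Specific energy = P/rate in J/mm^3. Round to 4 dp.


SE = 302 / 7.8 = 38.7179 J/mm^3


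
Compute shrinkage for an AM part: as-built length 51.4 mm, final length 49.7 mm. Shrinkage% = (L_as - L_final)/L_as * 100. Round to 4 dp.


Shrinkage = ((51.4-49.7)/51.4)*100 = 3.3074 %


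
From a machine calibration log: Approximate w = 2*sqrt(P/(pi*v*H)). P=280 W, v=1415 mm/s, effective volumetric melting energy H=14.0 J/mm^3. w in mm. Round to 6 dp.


w = 2*sqrt(280/(pi*1415*14.0)) = 0.13415 mm


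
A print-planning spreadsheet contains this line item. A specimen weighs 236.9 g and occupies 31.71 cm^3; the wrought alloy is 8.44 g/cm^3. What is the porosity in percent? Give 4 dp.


rho_part = 236.9 / 31.71 = 7.47082939 g/cm^3
Porosity = (1 - 7.47082939/8.44)*100 = 11.4831 %


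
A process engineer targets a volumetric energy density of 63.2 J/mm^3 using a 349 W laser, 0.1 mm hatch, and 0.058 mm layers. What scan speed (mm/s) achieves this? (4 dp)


v = 349 / (63.2*0.1*0.058) = 952.0952 mm/s


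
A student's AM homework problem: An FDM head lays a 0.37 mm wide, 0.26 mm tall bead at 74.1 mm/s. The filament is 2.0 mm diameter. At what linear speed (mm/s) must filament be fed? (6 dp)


Q = 0.37 * 0.26 * 74.1 = 7.12842 mm^3/s
A_fil = pi*(2.0/2)^2 = 3.14159265 mm^2
v_feed = 7.12842 / 3.14159265 = 2.269047 mm/s


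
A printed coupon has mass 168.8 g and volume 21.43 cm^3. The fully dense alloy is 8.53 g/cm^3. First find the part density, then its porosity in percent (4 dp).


rho_part = 168.8 / 21.43 = 7.87680821 g/cm^3
Porosity = (1 - 7.87680821/8.53)*100 = 7.6576 %


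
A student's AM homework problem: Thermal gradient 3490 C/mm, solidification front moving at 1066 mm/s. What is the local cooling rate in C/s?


CR = 3490 * 1066 = 3720340 C/s


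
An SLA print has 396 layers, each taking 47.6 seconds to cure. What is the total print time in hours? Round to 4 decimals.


t = 396 * 47.6 / 3600 = 5.236 hrs


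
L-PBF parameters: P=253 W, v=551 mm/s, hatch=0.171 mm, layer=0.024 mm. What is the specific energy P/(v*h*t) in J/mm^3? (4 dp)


Build rate = 551 * 0.171 * 0.024 = 2.261304 mm^3/s
SE = 253 / 2.261304 = 111.8823 J/mm^3


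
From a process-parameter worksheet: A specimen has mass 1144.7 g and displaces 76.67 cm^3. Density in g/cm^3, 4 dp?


rho = 1144.7 / 76.67 = 14.9302 g/cm^3


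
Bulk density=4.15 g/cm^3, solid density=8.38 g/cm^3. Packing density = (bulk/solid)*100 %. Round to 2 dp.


Packing = (4.15/8.38)*100 = 49.52 %


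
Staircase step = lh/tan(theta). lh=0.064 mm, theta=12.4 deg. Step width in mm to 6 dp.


step = 0.064 / tan(12.4) = 0.291089 mm


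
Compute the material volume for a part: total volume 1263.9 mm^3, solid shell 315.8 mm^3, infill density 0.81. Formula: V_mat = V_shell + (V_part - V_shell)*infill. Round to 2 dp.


V_infill = (1263.9 - 315.8) * 0.81 = 767.96
V_total = 315.8 + 767.96 = 1083.76 mm^3


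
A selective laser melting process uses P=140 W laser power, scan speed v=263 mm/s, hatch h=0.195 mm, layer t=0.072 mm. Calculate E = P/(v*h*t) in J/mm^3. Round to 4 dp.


E = 140 / (263*0.195*0.072) = 37.9145 J/mm^3


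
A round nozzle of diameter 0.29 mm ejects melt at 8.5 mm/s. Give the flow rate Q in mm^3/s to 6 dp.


A = pi*(0.29/2)^2 = 0.06605199 mm^2
Q = 0.06605199 * 8.5 = 0.561442 mm^3/s


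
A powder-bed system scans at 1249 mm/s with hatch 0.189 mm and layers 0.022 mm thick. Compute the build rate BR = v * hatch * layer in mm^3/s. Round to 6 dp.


Rate = 1249 * 0.189 * 0.022 = 5.193342 mm^3/s


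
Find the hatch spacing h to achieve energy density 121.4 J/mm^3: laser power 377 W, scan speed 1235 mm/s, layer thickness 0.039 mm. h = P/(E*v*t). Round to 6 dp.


h = 377 / (121.4*1235*0.039) = 0.064475 mm


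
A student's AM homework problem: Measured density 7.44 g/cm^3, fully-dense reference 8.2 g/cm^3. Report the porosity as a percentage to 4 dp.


Porosity = (1-7.44/8.2)*100 = 9.2683 %


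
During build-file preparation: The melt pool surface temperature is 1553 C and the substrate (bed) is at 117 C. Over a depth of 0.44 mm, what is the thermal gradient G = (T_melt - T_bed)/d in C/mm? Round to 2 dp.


G = (1553-117)/0.44 = 3263.64 C/mm


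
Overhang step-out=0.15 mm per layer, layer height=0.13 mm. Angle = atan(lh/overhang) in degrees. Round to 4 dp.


angle = atan(0.13/0.15) = 40.9144 degrees


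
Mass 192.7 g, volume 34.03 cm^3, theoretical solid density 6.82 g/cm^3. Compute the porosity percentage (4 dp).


rho_part = 192.7 / 34.03 = 5.6626506 g/cm^3
Porosity = (1 - 5.6626506/6.82)*100 = 16.9699 %


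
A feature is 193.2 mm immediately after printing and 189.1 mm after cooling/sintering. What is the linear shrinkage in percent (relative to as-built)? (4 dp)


Shrinkage = ((193.2-189.1)/193.2)*100 = 2.1222 %


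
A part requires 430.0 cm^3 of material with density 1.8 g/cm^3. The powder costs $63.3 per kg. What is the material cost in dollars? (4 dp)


Mass = 430.0*1.8/1000 = 0.774 kg
Cost = 0.774 * 63.3 = 48.9942 $


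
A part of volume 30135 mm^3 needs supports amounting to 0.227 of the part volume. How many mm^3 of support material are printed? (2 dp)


V_support = 30135 * 0.227 = 6840.65 mm^3


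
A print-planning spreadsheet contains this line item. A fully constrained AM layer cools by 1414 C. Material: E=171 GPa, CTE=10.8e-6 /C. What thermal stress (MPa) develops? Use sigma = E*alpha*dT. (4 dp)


sigma = 171*1000 * 10.8e-6 * 1414 = 2611.3752 MPa


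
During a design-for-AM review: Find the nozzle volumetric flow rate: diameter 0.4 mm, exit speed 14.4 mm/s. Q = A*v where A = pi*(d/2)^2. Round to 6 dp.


A = pi*(0.4/2)^2 = 0.12566371 mm^2
Q = 0.12566371 * 14.4 = 1.809557 mm^3/s


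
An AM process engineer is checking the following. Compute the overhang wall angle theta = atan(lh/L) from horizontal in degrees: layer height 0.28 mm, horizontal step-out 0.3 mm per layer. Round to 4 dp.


angle = atan(0.28/0.3) = 43.0251 degrees


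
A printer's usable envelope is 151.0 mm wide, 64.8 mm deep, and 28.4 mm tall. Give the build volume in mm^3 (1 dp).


V = 151.0 * 64.8 * 28.4 = 277888.3 mm^3


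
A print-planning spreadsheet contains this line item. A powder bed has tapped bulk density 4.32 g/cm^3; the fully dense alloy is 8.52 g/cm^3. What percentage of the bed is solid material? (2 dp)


Packing = (4.32/8.52)*100 = 50.7 %


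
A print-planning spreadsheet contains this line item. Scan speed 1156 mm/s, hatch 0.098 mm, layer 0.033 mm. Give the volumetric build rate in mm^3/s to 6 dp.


Rate = 1156 * 0.098 * 0.033 = 3.738504 mm^3/s


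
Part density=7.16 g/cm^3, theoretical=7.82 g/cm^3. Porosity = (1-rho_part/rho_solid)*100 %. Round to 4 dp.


Porosity = (1-7.16/7.82)*100 = 8.4399 %


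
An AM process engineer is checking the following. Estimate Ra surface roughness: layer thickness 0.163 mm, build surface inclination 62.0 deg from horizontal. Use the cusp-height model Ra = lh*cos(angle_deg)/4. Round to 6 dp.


Ra = 0.163 * cos(62.0) / 4 = 0.019131 mm


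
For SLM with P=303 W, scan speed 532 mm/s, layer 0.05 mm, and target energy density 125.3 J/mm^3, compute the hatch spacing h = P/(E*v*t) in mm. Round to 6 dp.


h = 303 / (125.3*532*0.05) = 0.09091 mm


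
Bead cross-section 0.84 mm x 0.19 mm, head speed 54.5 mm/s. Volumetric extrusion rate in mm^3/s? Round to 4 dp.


Rate = 0.84 * 0.19 * 54.5 = 8.6982 mm^3/s


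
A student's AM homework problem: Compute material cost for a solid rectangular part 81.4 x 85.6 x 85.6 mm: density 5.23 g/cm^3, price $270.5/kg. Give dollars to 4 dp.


V = 81.4 * 85.6 * 85.6 = 596447.104 mm^3 = 596.447104 cm^3
Mass = 596.447104 * 5.23 / 1000 = 3.11941835 kg
Cost = 3.11941835 * 270.5 = 843.8027 $


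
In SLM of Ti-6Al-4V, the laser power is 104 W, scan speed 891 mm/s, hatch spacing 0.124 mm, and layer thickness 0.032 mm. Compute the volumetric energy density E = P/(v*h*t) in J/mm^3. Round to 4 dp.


E = 104 / (891*0.124*0.032) = 29.416 J/mm^3


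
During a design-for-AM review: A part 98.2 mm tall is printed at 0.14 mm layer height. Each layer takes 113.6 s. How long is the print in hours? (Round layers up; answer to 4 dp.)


Layers = ceil(98.2/0.14) = 702
t = 702 * 113.6 / 3600 = 22.152 hrs


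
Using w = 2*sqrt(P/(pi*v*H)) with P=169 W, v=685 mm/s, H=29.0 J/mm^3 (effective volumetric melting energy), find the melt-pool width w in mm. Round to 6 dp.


w = 2*sqrt(169/(pi*685*29.0)) = 0.104077 mm


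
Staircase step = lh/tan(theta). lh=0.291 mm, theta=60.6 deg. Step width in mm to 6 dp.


step = 0.291 / tan(60.6) = 0.16397 mm


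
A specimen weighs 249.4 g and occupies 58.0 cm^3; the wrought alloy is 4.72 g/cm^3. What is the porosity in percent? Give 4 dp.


rho_part = 249.4 / 58.0 = 4.3 g/cm^3
Porosity = (1 - 4.3/4.72)*100 = 8.8983 %


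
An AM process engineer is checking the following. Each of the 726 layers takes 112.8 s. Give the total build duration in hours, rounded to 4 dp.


t = 726 * 112.8 / 3600 = 22.748 hrs


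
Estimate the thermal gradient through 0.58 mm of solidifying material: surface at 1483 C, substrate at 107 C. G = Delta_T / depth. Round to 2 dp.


G = (1483-107)/0.58 = 2372.41 C/mm


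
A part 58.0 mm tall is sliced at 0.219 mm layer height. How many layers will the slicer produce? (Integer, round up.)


Layers = ceil(58.0/0.219) = 265


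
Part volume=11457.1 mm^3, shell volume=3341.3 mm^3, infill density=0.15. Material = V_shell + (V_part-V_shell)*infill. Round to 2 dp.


V_infill = (11457.1 - 3341.3) * 0.15 = 1217.37
V_total = 3341.3 + 1217.37 = 4558.67 mm^3


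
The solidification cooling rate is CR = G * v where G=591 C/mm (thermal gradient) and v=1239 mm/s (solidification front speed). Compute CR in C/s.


CR = 591 * 1239 = 732249 C/s


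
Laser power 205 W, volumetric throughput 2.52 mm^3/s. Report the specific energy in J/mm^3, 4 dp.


SE = 205 / 2.52 = 81.3492 J/mm^3


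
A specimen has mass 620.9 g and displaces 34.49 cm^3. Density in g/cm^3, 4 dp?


rho = 620.9 / 34.49 = 18.0023 g/cm^3


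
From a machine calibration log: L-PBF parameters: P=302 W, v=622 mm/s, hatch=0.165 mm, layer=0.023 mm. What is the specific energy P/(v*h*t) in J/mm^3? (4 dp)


Build rate = 622 * 0.165 * 0.023 = 2.36049 mm^3/s
SE = 302 / 2.36049 = 127.9395 J/mm^3


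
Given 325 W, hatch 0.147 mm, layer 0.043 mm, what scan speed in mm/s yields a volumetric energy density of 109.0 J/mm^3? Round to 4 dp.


v = 325 / (109.0*0.147*0.043) = 471.7056 mm/s


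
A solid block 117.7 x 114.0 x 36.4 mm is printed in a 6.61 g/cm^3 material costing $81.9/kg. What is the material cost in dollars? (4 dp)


V = 117.7 * 114.0 * 36.4 = 488407.92 mm^3 = 488.40792 cm^3
Mass = 488.40792 * 6.61 / 1000 = 3.22837635 kg
Cost = 3.22837635 * 81.9 = 264.404 $


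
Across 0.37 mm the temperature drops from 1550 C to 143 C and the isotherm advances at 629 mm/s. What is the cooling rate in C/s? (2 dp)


G = (1550-143)/0.37 = 3802.7027027 C/mm
CR = 3802.7027027 * 629 = 2391900.0 C/s


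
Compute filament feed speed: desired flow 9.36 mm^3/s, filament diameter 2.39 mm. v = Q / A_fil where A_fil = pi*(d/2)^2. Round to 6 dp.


A = pi*(2.39/2)^2 = 4.486273
v = 9.36 / 4.486273 = 2.086364 mm/s


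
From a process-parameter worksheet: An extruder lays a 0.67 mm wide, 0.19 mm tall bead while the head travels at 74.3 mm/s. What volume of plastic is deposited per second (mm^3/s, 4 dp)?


Rate = 0.67 * 0.19 * 74.3 = 9.4584 mm^3/s


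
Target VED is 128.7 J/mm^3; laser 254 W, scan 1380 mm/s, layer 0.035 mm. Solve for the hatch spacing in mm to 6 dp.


h = 254 / (128.7*1380*0.035) = 0.040861 mm


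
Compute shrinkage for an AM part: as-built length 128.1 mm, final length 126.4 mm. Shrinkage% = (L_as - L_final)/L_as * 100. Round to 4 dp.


Shrinkage = ((128.1-126.4)/128.1)*100 = 1.3271 %


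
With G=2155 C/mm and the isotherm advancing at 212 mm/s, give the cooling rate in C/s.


CR = 2155 * 212 = 456860 C/s


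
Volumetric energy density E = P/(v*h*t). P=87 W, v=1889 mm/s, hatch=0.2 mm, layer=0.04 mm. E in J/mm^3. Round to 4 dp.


E = 87 / (1889*0.2*0.04) = 5.757 J/mm^3


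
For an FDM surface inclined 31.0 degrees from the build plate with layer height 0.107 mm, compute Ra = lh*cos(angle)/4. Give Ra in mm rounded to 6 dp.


Ra = 0.107 * cos(31.0) / 4 = 0.022929 mm


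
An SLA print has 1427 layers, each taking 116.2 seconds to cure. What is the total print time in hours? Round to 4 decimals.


t = 1427 * 116.2 / 3600 = 46.0604 hrs


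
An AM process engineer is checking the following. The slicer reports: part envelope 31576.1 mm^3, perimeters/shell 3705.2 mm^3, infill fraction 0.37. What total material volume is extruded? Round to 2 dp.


V_infill = (31576.1 - 3705.2) * 0.37 = 10312.23
V_total = 3705.2 + 10312.23 = 14017.43 mm^3


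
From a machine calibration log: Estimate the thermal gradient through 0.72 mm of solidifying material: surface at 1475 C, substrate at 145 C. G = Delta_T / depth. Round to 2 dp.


G = (1475-145)/0.72 = 1847.22 C/mm


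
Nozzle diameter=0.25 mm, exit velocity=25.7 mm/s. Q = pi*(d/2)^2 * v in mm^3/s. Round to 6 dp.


A = pi*(0.25/2)^2 = 0.04908739 mm^2
Q = 0.04908739 * 25.7 = 1.261546 mm^3/s


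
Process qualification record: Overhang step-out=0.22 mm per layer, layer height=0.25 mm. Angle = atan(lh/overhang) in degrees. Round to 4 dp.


angle = atan(0.25/0.22) = 48.6522 degrees


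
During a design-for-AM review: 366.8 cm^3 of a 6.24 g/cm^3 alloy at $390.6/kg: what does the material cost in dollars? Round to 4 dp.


Mass = 366.8*6.24/1000 = 2.288832 kg
Cost = 2.288832 * 390.6 = 894.0178 $


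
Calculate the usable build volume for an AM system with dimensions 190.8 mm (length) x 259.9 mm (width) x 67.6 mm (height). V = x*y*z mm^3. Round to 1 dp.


V = 190.8 * 259.9 * 67.6 = 3352211.0 mm^3


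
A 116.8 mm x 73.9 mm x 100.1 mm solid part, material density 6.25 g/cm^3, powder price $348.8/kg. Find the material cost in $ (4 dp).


V = 116.8 * 73.9 * 100.1 = 864015.152 mm^3 = 864.015152 cm^3
Mass = 864.015152 * 6.25 / 1000 = 5.4000947 kg
Cost = 5.4000947 * 348.8 = 1883.553 $


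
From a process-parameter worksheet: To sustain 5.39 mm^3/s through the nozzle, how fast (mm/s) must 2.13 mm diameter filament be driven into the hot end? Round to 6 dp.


A = pi*(2.13/2)^2 = 3.563273
v = 5.39 / 3.563273 = 1.512654 mm/s


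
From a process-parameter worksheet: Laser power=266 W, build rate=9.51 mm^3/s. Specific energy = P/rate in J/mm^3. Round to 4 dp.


SE = 266 / 9.51 = 27.9706 J/mm^3


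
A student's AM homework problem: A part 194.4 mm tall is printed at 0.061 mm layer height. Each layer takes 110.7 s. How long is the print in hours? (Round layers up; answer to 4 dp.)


Layers = ceil(194.4/0.061) = 3187
t = 3187 * 110.7 / 3600 = 98.0003 hrs


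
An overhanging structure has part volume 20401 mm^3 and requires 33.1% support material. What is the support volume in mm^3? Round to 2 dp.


V_support = 20401 * 0.331 = 6752.73 mm^3


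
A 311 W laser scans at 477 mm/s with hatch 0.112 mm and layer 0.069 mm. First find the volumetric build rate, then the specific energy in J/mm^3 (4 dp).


Build rate = 477 * 0.112 * 0.069 = 3.686256 mm^3/s
SE = 311 / 3.686256 = 84.3674 J/mm^3


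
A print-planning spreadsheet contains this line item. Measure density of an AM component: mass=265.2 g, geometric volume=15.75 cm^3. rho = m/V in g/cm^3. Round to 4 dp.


rho = 265.2 / 15.75 = 16.8381 g/cm^3


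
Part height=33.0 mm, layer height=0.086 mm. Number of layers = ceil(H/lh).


Layers = ceil(33.0/0.086) = 384


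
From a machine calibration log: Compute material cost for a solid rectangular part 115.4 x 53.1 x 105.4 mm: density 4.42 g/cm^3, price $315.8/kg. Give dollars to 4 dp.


V = 115.4 * 53.1 * 105.4 = 645863.796 mm^3 = 645.863796 cm^3
Mass = 645.863796 * 4.42 / 1000 = 2.85471798 kg
Cost = 2.85471798 * 315.8 = 901.5199 $


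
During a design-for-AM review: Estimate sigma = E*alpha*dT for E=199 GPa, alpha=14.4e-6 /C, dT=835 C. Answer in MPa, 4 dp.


sigma = 199*1000 * 14.4e-6 * 835 = 2392.776 MPa


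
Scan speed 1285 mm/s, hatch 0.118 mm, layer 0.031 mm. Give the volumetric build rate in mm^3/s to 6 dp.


Rate = 1285 * 0.118 * 0.031 = 4.70053 mm^3/s


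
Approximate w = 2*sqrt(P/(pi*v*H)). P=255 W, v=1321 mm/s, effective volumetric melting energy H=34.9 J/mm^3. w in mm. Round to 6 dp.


w = 2*sqrt(255/(pi*1321*34.9)) = 0.083919 mm


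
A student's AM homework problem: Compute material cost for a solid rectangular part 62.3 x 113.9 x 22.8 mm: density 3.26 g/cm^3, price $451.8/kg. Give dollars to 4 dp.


V = 62.3 * 113.9 * 22.8 = 161788.116 mm^3 = 161.788116 cm^3
Mass = 161.788116 * 3.26 / 1000 = 0.52742926 kg
Cost = 0.52742926 * 451.8 = 238.2925 $


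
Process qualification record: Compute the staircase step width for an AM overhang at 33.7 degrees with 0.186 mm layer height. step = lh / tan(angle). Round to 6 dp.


step = 0.186 / tan(33.7) = 0.278895 mm


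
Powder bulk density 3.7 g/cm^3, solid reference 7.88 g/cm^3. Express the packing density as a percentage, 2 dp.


Packing = (3.7/7.88)*100 = 46.95 %


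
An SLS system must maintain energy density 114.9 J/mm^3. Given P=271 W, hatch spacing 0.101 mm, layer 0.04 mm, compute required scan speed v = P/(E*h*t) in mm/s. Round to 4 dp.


v = 271 / (114.9*0.101*0.04) = 583.8051 mm/s


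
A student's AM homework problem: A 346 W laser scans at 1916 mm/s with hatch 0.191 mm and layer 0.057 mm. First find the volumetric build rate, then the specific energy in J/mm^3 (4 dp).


Build rate = 1916 * 0.191 * 0.057 = 20.859492 mm^3/s
SE = 346 / 20.859492 = 16.5872 J/mm^3


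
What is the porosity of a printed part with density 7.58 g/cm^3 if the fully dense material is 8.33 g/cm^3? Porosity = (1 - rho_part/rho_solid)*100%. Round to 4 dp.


Porosity = (1-7.58/8.33)*100 = 9.0036 %


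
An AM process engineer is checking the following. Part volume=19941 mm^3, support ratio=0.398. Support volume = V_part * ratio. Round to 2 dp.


V_support = 19941 * 0.398 = 7936.52 mm^3


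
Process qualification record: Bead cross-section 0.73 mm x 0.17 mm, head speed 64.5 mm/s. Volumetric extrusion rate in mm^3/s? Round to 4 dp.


Rate = 0.73 * 0.17 * 64.5 = 8.0045 mm^3/s


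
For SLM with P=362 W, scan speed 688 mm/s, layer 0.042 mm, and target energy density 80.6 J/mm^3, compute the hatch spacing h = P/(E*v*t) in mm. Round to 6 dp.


h = 362 / (80.6*688*0.042) = 0.15543 mm


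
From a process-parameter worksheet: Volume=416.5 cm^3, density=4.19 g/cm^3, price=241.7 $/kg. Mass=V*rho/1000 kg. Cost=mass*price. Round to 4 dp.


Mass = 416.5*4.19/1000 = 1.745135 kg
Cost = 1.745135 * 241.7 = 421.7991 $


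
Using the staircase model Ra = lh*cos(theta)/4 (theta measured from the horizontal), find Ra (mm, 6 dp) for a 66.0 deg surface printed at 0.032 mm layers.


Ra = 0.032 * cos(66.0) / 4 = 0.003254 mm


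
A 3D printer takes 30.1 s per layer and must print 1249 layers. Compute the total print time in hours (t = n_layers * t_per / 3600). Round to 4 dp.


t = 1249 * 30.1 / 3600 = 10.443 hrs


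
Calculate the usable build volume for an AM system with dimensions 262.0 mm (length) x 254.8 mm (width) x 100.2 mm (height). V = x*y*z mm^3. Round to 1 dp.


V = 262.0 * 254.8 * 100.2 = 6689111.5 mm^3


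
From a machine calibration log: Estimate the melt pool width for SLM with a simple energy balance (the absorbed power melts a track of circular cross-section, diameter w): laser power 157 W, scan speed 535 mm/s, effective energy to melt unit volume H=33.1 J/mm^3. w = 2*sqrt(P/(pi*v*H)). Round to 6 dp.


w = 2*sqrt(157/(pi*535*33.1)) = 0.106246 mm


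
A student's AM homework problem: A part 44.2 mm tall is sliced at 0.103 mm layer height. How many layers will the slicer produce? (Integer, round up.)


Layers = ceil(44.2/0.103) = 430


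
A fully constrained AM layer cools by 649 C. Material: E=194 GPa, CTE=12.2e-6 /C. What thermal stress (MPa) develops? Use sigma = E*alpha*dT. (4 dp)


sigma = 194*1000 * 12.2e-6 * 649 = 1536.0532 MPa


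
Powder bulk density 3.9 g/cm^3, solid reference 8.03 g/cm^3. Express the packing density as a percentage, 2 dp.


Packing = (3.9/8.03)*100 = 48.57 %


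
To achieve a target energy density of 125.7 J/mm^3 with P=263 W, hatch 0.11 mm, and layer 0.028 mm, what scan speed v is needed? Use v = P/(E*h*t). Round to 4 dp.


v = 263 / (125.7*0.11*0.028) = 679.3127 mm/s


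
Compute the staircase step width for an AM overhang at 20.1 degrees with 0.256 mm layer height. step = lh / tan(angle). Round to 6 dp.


step = 0.256 / tan(20.1) = 0.699553 mm


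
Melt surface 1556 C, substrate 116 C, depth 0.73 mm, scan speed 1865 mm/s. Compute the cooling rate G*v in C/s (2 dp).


G = (1556-116)/0.73 = 1972.60273973 C/mm
CR = 1972.60273973 * 1865 = 3678904.11 C/s


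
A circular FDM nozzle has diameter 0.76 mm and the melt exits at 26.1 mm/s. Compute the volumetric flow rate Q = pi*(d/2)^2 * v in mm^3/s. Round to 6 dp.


A = pi*(0.76/2)^2 = 0.45364598 mm^2
Q = 0.45364598 * 26.1 = 11.84016 mm^3/s


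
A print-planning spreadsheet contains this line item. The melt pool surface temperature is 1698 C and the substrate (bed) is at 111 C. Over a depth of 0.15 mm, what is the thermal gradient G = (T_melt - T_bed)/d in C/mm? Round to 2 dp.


G = (1698-111)/0.15 = 10580.0 C/mm


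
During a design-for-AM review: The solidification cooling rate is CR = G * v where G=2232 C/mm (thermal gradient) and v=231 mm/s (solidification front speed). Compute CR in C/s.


CR = 2232 * 231 = 515592 C/s


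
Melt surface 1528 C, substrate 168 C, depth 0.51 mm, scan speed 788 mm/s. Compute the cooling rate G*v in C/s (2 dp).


G = (1528-168)/0.51 = 2666.66666667 C/mm
CR = 2666.66666667 * 788 = 2101333.33 C/s


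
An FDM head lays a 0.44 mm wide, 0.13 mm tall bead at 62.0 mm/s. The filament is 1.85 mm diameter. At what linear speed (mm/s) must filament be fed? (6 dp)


Q = 0.44 * 0.13 * 62.0 = 3.5464 mm^3/s
A_fil = pi*(1.85/2)^2 = 2.68802521 mm^2
v_feed = 3.5464 / 2.68802521 = 1.319333 mm/s


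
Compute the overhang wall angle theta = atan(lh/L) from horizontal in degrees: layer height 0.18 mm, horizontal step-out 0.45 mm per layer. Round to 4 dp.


angle = atan(0.18/0.45) = 21.8014 degrees


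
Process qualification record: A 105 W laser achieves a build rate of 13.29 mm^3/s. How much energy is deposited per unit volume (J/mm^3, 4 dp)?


SE = 105 / 13.29 = 7.9007 J/mm^3


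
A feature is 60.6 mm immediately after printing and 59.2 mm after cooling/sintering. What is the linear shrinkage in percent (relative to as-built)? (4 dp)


Shrinkage = ((60.6-59.2)/60.6)*100 = 2.3102 %


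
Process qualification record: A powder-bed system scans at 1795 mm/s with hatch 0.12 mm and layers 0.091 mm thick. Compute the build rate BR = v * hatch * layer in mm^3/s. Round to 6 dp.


Rate = 1795 * 0.12 * 0.091 = 19.6014 mm^3/s


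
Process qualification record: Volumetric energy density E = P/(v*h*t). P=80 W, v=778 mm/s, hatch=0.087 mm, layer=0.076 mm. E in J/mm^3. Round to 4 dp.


E = 80 / (778*0.087*0.076) = 15.5517 J/mm^3


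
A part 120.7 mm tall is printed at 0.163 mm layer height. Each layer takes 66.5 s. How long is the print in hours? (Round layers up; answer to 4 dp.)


Layers = ceil(120.7/0.163) = 741
t = 741 * 66.5 / 3600 = 13.6879 hrs


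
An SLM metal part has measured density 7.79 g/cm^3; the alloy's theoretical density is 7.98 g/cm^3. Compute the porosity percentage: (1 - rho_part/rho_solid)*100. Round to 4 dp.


Porosity = (1-7.79/7.98)*100 = 2.381 %


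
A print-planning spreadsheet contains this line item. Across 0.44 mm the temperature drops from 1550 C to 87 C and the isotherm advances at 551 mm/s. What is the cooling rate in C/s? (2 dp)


G = (1550-87)/0.44 = 3325.0 C/mm
CR = 3325.0 * 551 = 1832075.0 C/s


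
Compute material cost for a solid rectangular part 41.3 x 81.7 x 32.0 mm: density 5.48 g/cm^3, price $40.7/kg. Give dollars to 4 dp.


V = 41.3 * 81.7 * 32.0 = 107974.72 mm^3 = 107.97472 cm^3
Mass = 107.97472 * 5.48 / 1000 = 0.59170147 kg
Cost = 0.59170147 * 40.7 = 24.0822 $


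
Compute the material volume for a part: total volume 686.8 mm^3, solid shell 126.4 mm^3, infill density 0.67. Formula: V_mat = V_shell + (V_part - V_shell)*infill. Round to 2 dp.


V_infill = (686.8 - 126.4) * 0.67 = 375.47
V_total = 126.4 + 375.47 = 501.87 mm^3


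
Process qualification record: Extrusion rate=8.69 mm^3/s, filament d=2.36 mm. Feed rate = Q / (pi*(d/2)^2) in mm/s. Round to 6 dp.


A = pi*(2.36/2)^2 = 4.374354
v = 8.69 / 4.374354 = 1.986579 mm/s


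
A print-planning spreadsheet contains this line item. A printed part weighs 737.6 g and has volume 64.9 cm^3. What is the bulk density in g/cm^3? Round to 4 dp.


rho = 737.6 / 64.9 = 11.3652 g/cm^3


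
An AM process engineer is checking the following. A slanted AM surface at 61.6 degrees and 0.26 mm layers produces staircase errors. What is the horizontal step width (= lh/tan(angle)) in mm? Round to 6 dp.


step = 0.26 / tan(61.6) = 0.140581 mm


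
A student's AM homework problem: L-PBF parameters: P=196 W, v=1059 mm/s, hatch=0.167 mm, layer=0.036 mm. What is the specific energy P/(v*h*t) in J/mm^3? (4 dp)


Build rate = 1059 * 0.167 * 0.036 = 6.366708 mm^3/s
SE = 196 / 6.366708 = 30.7851 J/mm^3


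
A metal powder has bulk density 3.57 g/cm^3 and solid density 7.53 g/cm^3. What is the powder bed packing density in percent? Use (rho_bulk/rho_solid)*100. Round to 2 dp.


Packing = (3.57/7.53)*100 = 47.41 %


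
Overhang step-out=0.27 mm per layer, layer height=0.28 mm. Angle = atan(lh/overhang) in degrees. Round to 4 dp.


angle = atan(0.28/0.27) = 46.0416 degrees


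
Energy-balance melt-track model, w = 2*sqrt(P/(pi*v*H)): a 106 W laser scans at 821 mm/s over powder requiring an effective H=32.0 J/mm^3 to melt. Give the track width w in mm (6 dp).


w = 2*sqrt(106/(pi*821*32.0)) = 0.071674 mm


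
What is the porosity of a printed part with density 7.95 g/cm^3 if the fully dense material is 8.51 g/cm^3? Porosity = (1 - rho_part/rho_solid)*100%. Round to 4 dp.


Porosity = (1-7.95/8.51)*100 = 6.5805 %


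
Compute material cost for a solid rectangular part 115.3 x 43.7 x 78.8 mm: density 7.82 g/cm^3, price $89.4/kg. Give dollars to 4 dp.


V = 115.3 * 43.7 * 78.8 = 397042.468 mm^3 = 397.042468 cm^3
Mass = 397.042468 * 7.82 / 1000 = 3.1048721 kg
Cost = 3.1048721 * 89.4 = 277.5756 $


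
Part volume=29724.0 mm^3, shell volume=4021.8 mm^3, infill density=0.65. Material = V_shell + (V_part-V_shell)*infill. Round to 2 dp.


V_infill = (29724.0 - 4021.8) * 0.65 = 16706.43
V_total = 4021.8 + 16706.43 = 20728.23 mm^3


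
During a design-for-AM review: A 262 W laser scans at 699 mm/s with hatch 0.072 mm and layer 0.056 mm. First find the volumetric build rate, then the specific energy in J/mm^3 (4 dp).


Build rate = 699 * 0.072 * 0.056 = 2.818368 mm^3/s
SE = 262 / 2.818368 = 92.9616 J/mm^3


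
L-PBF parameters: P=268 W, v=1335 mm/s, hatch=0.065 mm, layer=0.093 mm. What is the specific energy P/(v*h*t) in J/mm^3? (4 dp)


Build rate = 1335 * 0.065 * 0.093 = 8.070075 mm^3/s
SE = 268 / 8.070075 = 33.2091 J/mm^3


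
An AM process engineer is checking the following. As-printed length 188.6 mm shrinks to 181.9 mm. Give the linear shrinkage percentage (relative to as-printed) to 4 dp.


Shrinkage = ((188.6-181.9)/188.6)*100 = 3.5525 %


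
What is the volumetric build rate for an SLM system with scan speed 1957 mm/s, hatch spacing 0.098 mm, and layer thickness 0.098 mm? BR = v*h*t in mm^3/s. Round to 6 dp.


Rate = 1957 * 0.098 * 0.098 = 18.795028 mm^3/s


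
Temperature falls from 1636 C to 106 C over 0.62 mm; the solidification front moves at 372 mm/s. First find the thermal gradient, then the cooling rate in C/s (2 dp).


G = (1636-106)/0.62 = 2467.74193548 C/mm
CR = 2467.74193548 * 372 = 918000.0 C/s


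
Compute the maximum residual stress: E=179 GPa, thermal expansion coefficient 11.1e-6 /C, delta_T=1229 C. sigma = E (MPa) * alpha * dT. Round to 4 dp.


sigma = 179*1000 * 11.1e-6 * 1229 = 2441.9001 MPa


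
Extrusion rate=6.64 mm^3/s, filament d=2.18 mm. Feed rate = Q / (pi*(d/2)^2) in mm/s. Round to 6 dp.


A = pi*(2.18/2)^2 = 3.732526
v = 6.64 / 3.732526 = 1.778956 mm/s


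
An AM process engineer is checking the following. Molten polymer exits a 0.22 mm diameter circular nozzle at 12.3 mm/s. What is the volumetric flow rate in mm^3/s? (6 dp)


A = pi*(0.22/2)^2 = 0.03801327 mm^2
Q = 0.03801327 * 12.3 = 0.467563 mm^3/s


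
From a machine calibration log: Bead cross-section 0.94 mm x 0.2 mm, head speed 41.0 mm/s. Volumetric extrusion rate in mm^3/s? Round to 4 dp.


Rate = 0.94 * 0.2 * 41.0 = 7.708 mm^3/s


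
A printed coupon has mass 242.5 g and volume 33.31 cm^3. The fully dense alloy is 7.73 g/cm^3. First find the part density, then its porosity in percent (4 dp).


rho_part = 242.5 / 33.31 = 7.28009607 g/cm^3
Porosity = (1 - 7.28009607/7.73)*100 = 5.8202 %


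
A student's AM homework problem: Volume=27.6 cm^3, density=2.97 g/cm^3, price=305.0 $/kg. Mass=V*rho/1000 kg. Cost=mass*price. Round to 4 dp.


Mass = 27.6*2.97/1000 = 0.081972 kg
Cost = 0.081972 * 305.0 = 25.0015 $


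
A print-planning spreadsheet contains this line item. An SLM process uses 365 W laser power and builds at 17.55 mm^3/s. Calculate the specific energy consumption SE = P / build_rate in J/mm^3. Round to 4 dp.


SE = 365 / 17.55 = 20.7977 J/mm^3


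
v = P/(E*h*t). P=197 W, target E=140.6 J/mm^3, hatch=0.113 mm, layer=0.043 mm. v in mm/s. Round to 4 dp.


v = 197 / (140.6*0.113*0.043) = 288.3593 mm/s


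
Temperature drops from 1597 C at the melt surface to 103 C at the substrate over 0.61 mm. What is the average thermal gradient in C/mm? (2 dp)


G = (1597-103)/0.61 = 2449.18 C/mm
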